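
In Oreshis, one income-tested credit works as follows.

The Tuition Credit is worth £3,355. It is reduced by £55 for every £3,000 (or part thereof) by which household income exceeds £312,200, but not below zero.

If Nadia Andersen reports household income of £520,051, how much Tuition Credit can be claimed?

Tuition Credit: income exceeds £312,200 by £207,851 → 70 increments × £55 = £3,850 ≥ base, so the credit is £0.

£0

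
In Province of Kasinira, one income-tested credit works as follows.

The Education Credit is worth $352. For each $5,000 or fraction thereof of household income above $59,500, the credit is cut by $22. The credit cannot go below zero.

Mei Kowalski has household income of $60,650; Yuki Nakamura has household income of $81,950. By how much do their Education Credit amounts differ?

$88

Mei ($60,650): Education Credit: income exceeds $59,500 by $1,150, which is 1 full-or-partial $5,000 increment; reduction = 1 × $22 = $22, leaving $330.
Yuki ($81,950): Education Credit: income exceeds $59,500 by $22,450, which is 5 full-or-partial $5,000 increments; reduction = 5 × $22 = $110, leaving $242.
Difference: |$330 − $242| = $88.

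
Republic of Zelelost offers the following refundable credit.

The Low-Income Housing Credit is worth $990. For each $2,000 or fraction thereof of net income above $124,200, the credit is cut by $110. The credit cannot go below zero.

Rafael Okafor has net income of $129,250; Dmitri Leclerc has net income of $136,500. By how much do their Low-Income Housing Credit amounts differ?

Rafael ($129,250): Low-Income Housing Credit: income exceeds $124,200 by $5,050, which is 3 full-or-partial $2,000 increments; reduction = 3 × $110 = $330, leaving $660.
Dmitri ($136,500): Low-Income Housing Credit: income exceeds $124,200 by $12,300, which is 7 full-or-partial $2,000 increments; reduction = 7 × $110 = $770, leaving $220.
Difference: |$660 − $220| = $440.

$440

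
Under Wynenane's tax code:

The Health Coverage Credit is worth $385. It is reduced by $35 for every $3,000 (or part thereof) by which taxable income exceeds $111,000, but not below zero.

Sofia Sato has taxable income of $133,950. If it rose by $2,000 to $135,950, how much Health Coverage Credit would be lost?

$35

At $133,950 — income exceeds $111,000 by $22,950, which is 8 full-or-partial $3,000 increments; reduction = 8 × $35 = $280, leaving $105.
At $135,950 — income exceeds $111,000 by $24,950, which is 9 full-or-partial $3,000 increments; reduction = 9 × $35 = $315, leaving $70.
Lost: $105 − $70 = $35.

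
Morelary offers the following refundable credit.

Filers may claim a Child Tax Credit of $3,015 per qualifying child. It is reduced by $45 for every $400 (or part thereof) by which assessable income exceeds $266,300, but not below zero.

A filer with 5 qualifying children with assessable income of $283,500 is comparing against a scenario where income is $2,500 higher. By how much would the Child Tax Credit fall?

$315

At $283,500 — base = 5 × $3,015 = $15,075. income exceeds $266,300 by $17,200, which is 43 full-or-partial $400 increments; reduction = 43 × $45 = $1,935, leaving $13,140.
At $286,000 — base = 5 × $3,015 = $15,075. income exceeds $266,300 by $19,700, which is 50 full-or-partial $400 increments; reduction = 50 × $45 = $2,250, leaving $12,825.
Lost: $13,140 − $12,825 = $315.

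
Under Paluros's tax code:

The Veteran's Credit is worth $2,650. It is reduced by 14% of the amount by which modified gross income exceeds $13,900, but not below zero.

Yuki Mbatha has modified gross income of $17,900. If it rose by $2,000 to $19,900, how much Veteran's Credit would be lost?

$280

At $17,900 — 14% of the $4,000 excess over $13,900 is $560; credit = $2,650 − $560 = $2,090.
At $19,900 — 14% of the $6,000 excess over $13,900 is $840; credit = $2,650 − $840 = $1,810.
Lost: $2,090 − $1,810 = $280.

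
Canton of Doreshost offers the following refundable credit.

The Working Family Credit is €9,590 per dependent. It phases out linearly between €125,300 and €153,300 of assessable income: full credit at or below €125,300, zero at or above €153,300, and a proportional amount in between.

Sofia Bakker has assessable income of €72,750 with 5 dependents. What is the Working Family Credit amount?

Working Family Credit: base = 5 × €9,590 = €47,950. €72,750 is at or below the €125,300 threshold, so the full €47,950 applies.

€47,950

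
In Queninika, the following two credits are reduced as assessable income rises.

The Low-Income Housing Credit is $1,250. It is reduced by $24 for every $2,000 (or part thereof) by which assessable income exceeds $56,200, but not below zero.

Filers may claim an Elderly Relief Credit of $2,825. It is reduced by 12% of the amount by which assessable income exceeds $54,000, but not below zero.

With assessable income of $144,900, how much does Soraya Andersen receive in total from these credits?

$170

Low-Income Housing Credit: income exceeds $56,200 by $88,700, which is 45 full-or-partial $2,000 increments; reduction = 45 × $24 = $1,080, leaving $170.
Elderly Relief Credit: 12% of the $90,900 excess over $54,000 is $10,908 ≥ base, so the credit is $0.
Total: $170 + $0 = $170.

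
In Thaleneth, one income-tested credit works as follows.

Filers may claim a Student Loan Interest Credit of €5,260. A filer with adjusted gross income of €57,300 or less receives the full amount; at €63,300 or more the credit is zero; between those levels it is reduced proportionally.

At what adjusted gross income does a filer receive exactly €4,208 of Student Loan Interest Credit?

€4,208 is 4,208/5,260 of the full €5,260, so 1,052/5,260 of the €6,000 range has been used: income = €57,300 + €6,000 × 1,052/5,260 = €58,500.

€58,500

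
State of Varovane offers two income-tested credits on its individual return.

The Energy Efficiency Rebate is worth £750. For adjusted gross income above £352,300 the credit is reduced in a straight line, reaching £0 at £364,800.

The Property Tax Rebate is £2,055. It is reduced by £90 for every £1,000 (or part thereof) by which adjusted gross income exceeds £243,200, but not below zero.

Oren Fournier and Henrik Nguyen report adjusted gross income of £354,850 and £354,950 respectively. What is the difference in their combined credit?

Oren (£354,850): Energy Efficiency Rebate: £354,850 is £2,550 into a £12,500 phase-out range, leaving 9,950/12,500 of the credit: £750 × 9,950/12,500 = £597. Property Tax Rebate: income exceeds £243,200 by £111,650 → 112 increments × £90 = £10,080 ≥ base, so the credit is £0. total £597 + £0 = £597
Henrik (£354,950): Energy Efficiency Rebate: £354,950 is £2,650 into a £12,500 phase-out range, leaving 9,850/12,500 of the credit: £750 × 9,850/12,500 = £591. Property Tax Rebate: income exceeds £243,200 by £111,750 → 112 increments × £90 = £10,080 ≥ base, so the credit is £0. total £591 + £0 = £591
Difference: |£597 − £591| = £6.

£6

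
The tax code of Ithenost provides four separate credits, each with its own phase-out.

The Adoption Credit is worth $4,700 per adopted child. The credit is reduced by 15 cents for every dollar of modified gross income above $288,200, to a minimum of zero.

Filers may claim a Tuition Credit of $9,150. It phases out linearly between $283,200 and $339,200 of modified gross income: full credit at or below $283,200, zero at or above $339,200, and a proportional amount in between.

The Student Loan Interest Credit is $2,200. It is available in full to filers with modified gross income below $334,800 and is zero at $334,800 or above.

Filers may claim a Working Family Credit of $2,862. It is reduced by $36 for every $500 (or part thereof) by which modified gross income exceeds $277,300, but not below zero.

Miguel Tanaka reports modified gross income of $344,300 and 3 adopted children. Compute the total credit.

Adoption Credit: base = 3 × $4,700 = $14,100. 15% of the $56,100 excess over $288,200 is $8,415; credit = $14,100 − $8,415 = $5,685.
Tuition Credit: $344,300 is at or above $339,200, so the credit is $0.
Student Loan Interest Credit: $344,300 meets or exceeds the $334,800 cutoff, so the credit is $0.
Working Family Credit: income exceeds $277,300 by $67,000 → 134 increments × $36 = $4,824 ≥ base, so the credit is $0.
Total: $5,685 + $0 + $0 + $0 = $5,685.

$5,685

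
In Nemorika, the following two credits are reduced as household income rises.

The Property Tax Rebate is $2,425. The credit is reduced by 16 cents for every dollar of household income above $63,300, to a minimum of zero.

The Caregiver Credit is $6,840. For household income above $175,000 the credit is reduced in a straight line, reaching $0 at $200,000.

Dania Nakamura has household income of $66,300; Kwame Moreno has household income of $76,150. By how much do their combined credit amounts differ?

$1,576

Dania ($66,300): Property Tax Rebate: 16% of the $3,000 excess over $63,300 is $480; credit = $2,425 − $480 = $1,945. Caregiver Credit: $66,300 is at or below the $175,000 threshold, so the full $6,840 applies. total $1,945 + $6,840 = $8,785
Kwame ($76,150): Property Tax Rebate: 16% of the $12,850 excess over $63,300 is $2,056; credit = $2,425 − $2,056 = $369. Caregiver Credit: $76,150 is at or below the $175,000 threshold, so the full $6,840 applies. total $369 + $6,840 = $7,209
Difference: |$8,785 − $7,209| = $1,576.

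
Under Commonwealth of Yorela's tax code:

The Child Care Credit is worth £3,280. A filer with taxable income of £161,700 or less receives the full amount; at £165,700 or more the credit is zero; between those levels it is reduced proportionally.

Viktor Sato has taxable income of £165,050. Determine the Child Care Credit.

Child Care Credit: £165,050 is £3,350 into a £4,000 phase-out range, leaving 650/4,000 of the credit: £3,280 × 650/4,000 = £533.

£533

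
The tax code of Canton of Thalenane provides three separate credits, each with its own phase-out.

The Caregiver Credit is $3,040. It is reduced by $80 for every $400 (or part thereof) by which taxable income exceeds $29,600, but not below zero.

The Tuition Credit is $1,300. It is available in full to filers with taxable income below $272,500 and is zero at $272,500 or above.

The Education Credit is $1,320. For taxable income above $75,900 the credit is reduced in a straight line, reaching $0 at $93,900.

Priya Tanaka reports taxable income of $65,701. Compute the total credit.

Caregiver Credit: income exceeds $29,600 by $36,101 → 91 increments × $80 = $7,280 ≥ base, so the credit is $0.
Tuition Credit: $65,701 is below the $272,500 cutoff, so the full $1,300 applies.
Education Credit: $65,701 is at or below the $75,900 threshold, so the full $1,320 applies.
Total: $0 + $1,300 + $1,320 = $2,620.

$2,620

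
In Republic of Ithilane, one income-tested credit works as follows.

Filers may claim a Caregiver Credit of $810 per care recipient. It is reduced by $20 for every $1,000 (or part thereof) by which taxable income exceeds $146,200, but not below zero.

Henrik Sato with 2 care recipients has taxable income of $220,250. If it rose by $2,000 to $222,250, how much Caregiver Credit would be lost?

$40

At $220,250 — base = 2 × $810 = $1,620. income exceeds $146,200 by $74,050, which is 75 full-or-partial $1,000 increments; reduction = 75 × $20 = $1,500, leaving $120.
At $222,250 — base = 2 × $810 = $1,620. income exceeds $146,200 by $76,050, which is 77 full-or-partial $1,000 increments; reduction = 77 × $20 = $1,540, leaving $80.
Lost: $120 − $80 = $40.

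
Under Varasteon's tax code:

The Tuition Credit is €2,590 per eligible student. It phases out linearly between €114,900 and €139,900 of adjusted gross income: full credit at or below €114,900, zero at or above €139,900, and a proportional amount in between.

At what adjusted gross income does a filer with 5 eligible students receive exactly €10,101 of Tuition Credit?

Full credit = 5 × €2,590 = €12,950.
€10,101 is 10,101/12,950 of the full €12,950, so 2,849/12,950 of the €25,000 range has been used: income = €114,900 + €25,000 × 2,849/12,950 = €120,400.

€120,400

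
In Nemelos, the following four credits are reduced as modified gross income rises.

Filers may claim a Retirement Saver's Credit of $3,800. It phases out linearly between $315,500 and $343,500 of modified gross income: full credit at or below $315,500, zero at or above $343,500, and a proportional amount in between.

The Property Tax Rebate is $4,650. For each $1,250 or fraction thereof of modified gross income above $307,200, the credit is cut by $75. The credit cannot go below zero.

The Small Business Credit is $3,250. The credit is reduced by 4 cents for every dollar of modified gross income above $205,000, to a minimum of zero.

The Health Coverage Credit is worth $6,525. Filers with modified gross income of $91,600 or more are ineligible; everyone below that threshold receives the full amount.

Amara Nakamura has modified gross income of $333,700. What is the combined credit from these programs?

$4,330

Retirement Saver's Credit: $333,700 is $18,200 into a $28,000 phase-out range, leaving 9,800/28,000 of the credit: $3,800 × 9,800/28,000 = $1,330.
Property Tax Rebate: income exceeds $307,200 by $26,500, which is 22 full-or-partial $1,250 increments; reduction = 22 × $75 = $1,650, leaving $3,000.
Small Business Credit: 4% of the $128,700 excess over $205,000 is $5,148 ≥ base, so the credit is $0.
Health Coverage Credit: $333,700 meets or exceeds the $91,600 cutoff, so the credit is $0.
Total: $1,330 + $3,000 + $0 + $0 = $4,330.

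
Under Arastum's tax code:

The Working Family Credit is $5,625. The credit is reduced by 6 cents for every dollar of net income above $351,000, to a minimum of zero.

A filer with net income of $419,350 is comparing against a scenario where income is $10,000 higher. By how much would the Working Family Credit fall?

At $419,350 — 6% of the $68,350 excess over $351,000 is $4,101; credit = $5,625 − $4,101 = $1,524.
At $429,350 — 6% of the $78,350 excess over $351,000 is $4,701; credit = $5,625 − $4,701 = $924.
Lost: $1,524 − $924 = $600.

$600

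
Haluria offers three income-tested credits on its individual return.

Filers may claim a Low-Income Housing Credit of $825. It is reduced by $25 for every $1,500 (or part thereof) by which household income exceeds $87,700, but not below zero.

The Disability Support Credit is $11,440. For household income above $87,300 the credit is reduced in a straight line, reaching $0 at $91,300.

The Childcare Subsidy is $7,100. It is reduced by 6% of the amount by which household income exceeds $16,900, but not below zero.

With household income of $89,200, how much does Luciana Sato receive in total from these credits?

Low-Income Housing Credit: income exceeds $87,700 by $1,500, which is 1 full-or-partial $1,500 increment; reduction = 1 × $25 = $25, leaving $800.
Disability Support Credit: $89,200 is $1,900 into a $4,000 phase-out range, leaving 2,100/4,000 of the credit: $11,440 × 2,100/4,000 = $6,006.
Childcare Subsidy: 6% of the $72,300 excess over $16,900 is $4,338; credit = $7,100 − $4,338 = $2,762.
Total: $800 + $6,006 + $2,762 = $9,568.

$9,568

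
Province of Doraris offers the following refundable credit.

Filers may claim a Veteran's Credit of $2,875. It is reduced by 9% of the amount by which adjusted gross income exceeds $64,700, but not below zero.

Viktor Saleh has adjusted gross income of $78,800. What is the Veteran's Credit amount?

Veteran's Credit: 9% of the $14,100 excess over $64,700 is $1,269; credit = $2,875 − $1,269 = $1,606.

$1,606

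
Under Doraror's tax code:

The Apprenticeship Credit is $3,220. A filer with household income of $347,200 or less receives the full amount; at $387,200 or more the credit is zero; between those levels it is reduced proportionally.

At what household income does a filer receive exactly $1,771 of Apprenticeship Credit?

$1,771 is 1,771/3,220 of the full $3,220, so 1,449/3,220 of the $40,000 range has been used: income = $347,200 + $40,000 × 1,449/3,220 = $365,200.

$365,200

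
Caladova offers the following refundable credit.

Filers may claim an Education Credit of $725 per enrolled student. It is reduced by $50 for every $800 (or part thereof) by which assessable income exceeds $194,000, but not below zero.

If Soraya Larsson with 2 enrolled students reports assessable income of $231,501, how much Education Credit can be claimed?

Education Credit: base = 2 × $725 = $1,450. income exceeds $194,000 by $37,501 → 47 increments × $50 = $2,350 ≥ base, so the credit is $0.

$0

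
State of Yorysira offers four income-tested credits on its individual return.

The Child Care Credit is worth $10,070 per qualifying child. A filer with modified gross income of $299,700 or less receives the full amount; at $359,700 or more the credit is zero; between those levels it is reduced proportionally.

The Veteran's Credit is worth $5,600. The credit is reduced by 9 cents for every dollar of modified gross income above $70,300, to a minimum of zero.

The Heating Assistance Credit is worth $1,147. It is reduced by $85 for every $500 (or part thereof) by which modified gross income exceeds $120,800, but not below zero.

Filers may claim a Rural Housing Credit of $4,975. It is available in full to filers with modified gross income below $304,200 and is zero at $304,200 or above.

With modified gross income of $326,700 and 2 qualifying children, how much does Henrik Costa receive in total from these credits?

Child Care Credit: base = 2 × $10,070 = $20,140. $326,700 is $27,000 into a $60,000 phase-out range, leaving 33,000/60,000 of the credit: $20,140 × 33,000/60,000 = $11,077.
Veteran's Credit: 9% of the $256,400 excess over $70,300 is $23,076 ≥ base, so the credit is $0.
Heating Assistance Credit: income exceeds $120,800 by $205,900 → 412 increments × $85 = $35,020 ≥ base, so the credit is $0.
Rural Housing Credit: $326,700 meets or exceeds the $304,200 cutoff, so the credit is $0.
Total: $11,077 + $0 + $0 + $0 = $11,077.

$11,077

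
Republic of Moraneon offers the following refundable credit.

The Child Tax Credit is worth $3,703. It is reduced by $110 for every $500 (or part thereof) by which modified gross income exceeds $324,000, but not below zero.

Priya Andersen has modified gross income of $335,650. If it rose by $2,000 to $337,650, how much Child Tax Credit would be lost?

At $335,650 — income exceeds $324,000 by $11,650, which is 24 full-or-partial $500 increments; reduction = 24 × $110 = $2,640, leaving $1,063.
At $337,650 — income exceeds $324,000 by $13,650, which is 28 full-or-partial $500 increments; reduction = 28 × $110 = $3,080, leaving $623.
Lost: $1,063 − $623 = $440.

$440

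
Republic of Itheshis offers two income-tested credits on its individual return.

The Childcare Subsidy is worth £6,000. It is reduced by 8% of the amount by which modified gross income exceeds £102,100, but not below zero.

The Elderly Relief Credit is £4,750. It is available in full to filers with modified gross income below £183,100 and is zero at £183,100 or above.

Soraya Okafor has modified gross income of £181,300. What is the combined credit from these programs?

Childcare Subsidy: 8% of the £79,200 excess over £102,100 is £6,336 ≥ base, so the credit is £0.
Elderly Relief Credit: £181,300 is below the £183,100 cutoff, so the full £4,750 applies.
Total: £0 + £4,750 = £4,750.

£4,750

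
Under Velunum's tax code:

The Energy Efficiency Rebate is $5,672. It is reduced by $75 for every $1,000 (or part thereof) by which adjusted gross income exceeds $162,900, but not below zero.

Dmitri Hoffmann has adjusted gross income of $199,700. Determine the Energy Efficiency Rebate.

$2,897

Energy Efficiency Rebate: income exceeds $162,900 by $36,800, which is 37 full-or-partial $1,000 increments; reduction = 37 × $75 = $2,775, leaving $2,897.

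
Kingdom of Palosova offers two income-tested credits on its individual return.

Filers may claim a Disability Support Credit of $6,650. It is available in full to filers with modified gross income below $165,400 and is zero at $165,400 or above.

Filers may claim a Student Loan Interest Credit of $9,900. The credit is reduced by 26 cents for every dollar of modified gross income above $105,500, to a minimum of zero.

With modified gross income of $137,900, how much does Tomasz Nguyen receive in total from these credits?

Disability Support Credit: $137,900 is below the $165,400 cutoff, so the full $6,650 applies.
Student Loan Interest Credit: 26% of the $32,400 excess over $105,500 is $8,424; credit = $9,900 − $8,424 = $1,476.
Total: $6,650 + $1,476 = $8,126.

$8,126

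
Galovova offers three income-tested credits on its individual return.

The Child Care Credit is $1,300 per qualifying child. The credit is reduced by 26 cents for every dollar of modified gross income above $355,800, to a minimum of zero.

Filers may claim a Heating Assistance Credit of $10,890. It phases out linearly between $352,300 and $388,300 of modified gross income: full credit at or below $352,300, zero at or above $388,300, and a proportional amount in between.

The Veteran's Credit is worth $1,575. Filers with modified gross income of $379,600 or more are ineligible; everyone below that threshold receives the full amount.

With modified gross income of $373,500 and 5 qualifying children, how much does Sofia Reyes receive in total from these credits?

Child Care Credit: base = 5 × $1,300 = $6,500. 26% of the $17,700 excess over $355,800 is $4,602; credit = $6,500 − $4,602 = $1,898.
Heating Assistance Credit: $373,500 is $21,200 into a $36,000 phase-out range, leaving 14,800/36,000 of the credit: $10,890 × 14,800/36,000 = $4,477.
Veteran's Credit: $373,500 is below the $379,600 cutoff, so the full $1,575 applies.
Total: $1,898 + $4,477 + $1,575 = $7,950.

$7,950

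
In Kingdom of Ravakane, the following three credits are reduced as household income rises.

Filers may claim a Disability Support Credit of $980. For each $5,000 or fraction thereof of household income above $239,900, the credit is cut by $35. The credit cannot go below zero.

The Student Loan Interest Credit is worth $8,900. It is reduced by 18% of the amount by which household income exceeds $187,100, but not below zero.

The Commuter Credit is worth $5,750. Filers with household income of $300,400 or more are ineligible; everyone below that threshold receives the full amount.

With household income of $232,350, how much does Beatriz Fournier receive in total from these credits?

$7,485

Disability Support Credit: $232,350 is at or below the $239,900 threshold, so the full $980 applies.
Student Loan Interest Credit: 18% of the $45,250 excess over $187,100 is $8,145; credit = $8,900 − $8,145 = $755.
Commuter Credit: $232,350 is below the $300,400 cutoff, so the full $5,750 applies.
Total: $980 + $755 + $5,750 = $7,485.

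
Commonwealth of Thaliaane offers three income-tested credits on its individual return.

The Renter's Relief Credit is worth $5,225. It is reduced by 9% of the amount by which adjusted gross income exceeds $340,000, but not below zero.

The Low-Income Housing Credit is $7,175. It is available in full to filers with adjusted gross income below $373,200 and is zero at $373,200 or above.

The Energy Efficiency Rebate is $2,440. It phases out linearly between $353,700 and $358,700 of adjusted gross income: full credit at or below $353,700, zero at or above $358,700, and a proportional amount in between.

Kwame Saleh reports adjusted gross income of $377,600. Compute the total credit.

$1,841

Renter's Relief Credit: 9% of the $37,600 excess over $340,000 is $3,384; credit = $5,225 − $3,384 = $1,841.
Low-Income Housing Credit: $377,600 meets or exceeds the $373,200 cutoff, so the credit is $0.
Energy Efficiency Rebate: $377,600 is at or above $358,700, so the credit is $0.
Total: $1,841 + $0 + $0 = $1,841.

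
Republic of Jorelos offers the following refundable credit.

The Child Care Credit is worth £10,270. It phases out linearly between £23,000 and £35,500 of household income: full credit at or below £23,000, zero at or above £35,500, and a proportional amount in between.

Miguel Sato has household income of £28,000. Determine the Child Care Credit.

£6,162

Child Care Credit: £28,000 is £5,000 into a £12,500 phase-out range, leaving 7,500/12,500 of the credit: £10,270 × 7,500/12,500 = £6,162.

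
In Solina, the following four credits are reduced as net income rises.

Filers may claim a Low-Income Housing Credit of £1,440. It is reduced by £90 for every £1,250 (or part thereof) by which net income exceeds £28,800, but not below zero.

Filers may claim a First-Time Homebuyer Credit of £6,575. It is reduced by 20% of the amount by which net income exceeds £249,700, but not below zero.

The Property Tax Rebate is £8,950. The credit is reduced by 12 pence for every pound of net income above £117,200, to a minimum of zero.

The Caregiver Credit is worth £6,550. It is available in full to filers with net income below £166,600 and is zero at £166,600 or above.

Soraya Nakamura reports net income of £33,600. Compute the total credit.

£23,155

Low-Income Housing Credit: income exceeds £28,800 by £4,800, which is 4 full-or-partial £1,250 increments; reduction = 4 × £90 = £360, leaving £1,080.
First-Time Homebuyer Credit: £33,600 is at or below the £249,700 threshold, so the full £6,575 applies.
Property Tax Rebate: £33,600 is at or below the £117,200 threshold, so the full £8,950 applies.
Caregiver Credit: £33,600 is below the £166,600 cutoff, so the full £6,550 applies.
Total: £1,080 + £6,575 + £8,950 + £6,550 = £23,155.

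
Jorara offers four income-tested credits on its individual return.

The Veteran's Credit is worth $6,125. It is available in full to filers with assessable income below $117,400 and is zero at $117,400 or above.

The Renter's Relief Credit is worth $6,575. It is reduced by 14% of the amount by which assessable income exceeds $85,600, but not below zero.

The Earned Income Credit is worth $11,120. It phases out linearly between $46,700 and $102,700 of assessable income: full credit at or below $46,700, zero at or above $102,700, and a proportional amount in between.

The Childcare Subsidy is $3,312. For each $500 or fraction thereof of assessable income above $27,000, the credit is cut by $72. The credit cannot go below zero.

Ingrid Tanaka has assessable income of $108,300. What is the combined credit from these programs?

$9,522

Veteran's Credit: $108,300 is below the $117,400 cutoff, so the full $6,125 applies.
Renter's Relief Credit: 14% of the $22,700 excess over $85,600 is $3,178; credit = $6,575 − $3,178 = $3,397.
Earned Income Credit: $108,300 is at or above $102,700, so the credit is $0.
Childcare Subsidy: income exceeds $27,000 by $81,300 → 163 increments × $72 = $11,736 ≥ base, so the credit is $0.
Total: $6,125 + $3,397 + $0 + $0 = $9,522.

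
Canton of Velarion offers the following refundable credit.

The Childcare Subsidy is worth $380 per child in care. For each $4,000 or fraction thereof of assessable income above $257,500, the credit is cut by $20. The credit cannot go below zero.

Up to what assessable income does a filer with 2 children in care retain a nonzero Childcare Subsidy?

$405,500

Full credit = 2 × $380 = $760.
After 37 increments the reduction is 37 × $20 = $740, leaving $20; one more increment wipes it out. Increment 37 ends at excess 37 × $4,000 = $148,000, so the highest qualifying income is $257,500 + $148,000 = $405,500.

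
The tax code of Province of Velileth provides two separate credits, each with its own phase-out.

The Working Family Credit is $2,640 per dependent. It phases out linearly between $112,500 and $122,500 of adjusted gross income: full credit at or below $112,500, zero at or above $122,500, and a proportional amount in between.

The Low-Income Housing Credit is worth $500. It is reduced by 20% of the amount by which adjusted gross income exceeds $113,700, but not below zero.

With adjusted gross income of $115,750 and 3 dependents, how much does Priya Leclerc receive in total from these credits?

$5,436

Working Family Credit: base = 3 × $2,640 = $7,920. $115,750 is $3,250 into a $10,000 phase-out range, leaving 6,750/10,000 of the credit: $7,920 × 6,750/10,000 = $5,346.
Low-Income Housing Credit: 20% of the $2,050 excess over $113,700 is $410; credit = $500 − $410 = $90.
Total: $5,346 + $90 = $5,436.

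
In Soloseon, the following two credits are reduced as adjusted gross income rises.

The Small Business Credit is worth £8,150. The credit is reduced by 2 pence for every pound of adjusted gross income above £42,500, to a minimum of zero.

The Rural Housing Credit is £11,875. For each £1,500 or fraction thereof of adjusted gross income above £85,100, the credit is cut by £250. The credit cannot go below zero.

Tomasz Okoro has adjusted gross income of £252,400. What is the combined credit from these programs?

£3,952

Small Business Credit: 2% of the £209,900 excess over £42,500 is £4,198; credit = £8,150 − £4,198 = £3,952.
Rural Housing Credit: income exceeds £85,100 by £167,300 → 112 increments × £250 = £28,000 ≥ base, so the credit is £0.
Total: £3,952 + £0 = £3,952.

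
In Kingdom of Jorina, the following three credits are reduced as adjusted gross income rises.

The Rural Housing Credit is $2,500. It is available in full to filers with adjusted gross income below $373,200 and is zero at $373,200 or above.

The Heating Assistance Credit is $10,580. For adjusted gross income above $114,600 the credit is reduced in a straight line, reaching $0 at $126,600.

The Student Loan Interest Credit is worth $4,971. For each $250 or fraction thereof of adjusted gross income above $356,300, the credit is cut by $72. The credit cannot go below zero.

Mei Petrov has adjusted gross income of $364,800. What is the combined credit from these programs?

Rural Housing Credit: $364,800 is below the $373,200 cutoff, so the full $2,500 applies.
Heating Assistance Credit: $364,800 is at or above $126,600, so the credit is $0.
Student Loan Interest Credit: income exceeds $356,300 by $8,500, which is 34 full-or-partial $250 increments; reduction = 34 × $72 = $2,448, leaving $2,523.
Total: $2,500 + $0 + $2,523 = $5,023.

$5,023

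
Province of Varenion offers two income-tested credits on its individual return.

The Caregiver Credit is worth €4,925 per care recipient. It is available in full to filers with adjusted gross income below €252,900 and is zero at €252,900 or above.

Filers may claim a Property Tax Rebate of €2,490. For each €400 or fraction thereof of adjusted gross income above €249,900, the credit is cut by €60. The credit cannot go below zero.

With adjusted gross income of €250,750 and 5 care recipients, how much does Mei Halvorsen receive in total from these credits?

Caregiver Credit: base = 5 × €4,925 = €24,625. €250,750 is below the €252,900 cutoff, so the full €24,625 applies.
Property Tax Rebate: income exceeds €249,900 by €850, which is 3 full-or-partial €400 increments; reduction = 3 × €60 = €180, leaving €2,310.
Total: €24,625 + €2,310 = €26,935.

€26,935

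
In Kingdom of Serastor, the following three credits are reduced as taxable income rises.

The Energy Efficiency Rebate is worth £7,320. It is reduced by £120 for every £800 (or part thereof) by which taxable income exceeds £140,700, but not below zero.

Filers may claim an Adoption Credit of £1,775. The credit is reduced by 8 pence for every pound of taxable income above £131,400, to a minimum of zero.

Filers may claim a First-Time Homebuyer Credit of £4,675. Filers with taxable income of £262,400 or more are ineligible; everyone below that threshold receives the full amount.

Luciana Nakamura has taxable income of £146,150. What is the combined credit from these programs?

Energy Efficiency Rebate: income exceeds £140,700 by £5,450, which is 7 full-or-partial £800 increments; reduction = 7 × £120 = £840, leaving £6,480.
Adoption Credit: 8% of the £14,750 excess over £131,400 is £1,180; credit = £1,775 − £1,180 = £595.
First-Time Homebuyer Credit: £146,150 is below the £262,400 cutoff, so the full £4,675 applies.
Total: £6,480 + £595 + £4,675 = £11,750.

£11,750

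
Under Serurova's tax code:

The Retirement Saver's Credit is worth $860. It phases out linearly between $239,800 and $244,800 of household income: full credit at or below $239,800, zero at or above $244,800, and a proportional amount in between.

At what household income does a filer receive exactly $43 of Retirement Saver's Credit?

$43 is 43/860 of the full $860, so 817/860 of the $5,000 range has been used: income = $239,800 + $5,000 × 817/860 = $244,550.

$244,550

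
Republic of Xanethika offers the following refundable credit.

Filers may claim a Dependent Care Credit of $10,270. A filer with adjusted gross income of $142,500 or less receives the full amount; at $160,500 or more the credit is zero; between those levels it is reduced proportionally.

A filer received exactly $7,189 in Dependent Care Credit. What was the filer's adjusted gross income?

$7,189 is 7,189/10,270 of the full $10,270, so 3,081/10,270 of the $18,000 range has been used: income = $142,500 + $18,000 × 3,081/10,270 = $147,900.

$147,900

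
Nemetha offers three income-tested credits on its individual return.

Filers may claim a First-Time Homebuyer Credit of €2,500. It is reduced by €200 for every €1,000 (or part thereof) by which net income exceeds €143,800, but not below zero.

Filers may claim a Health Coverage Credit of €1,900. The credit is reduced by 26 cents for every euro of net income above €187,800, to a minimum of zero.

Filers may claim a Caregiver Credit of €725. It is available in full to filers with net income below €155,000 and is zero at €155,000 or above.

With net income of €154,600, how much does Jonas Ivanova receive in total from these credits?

First-Time Homebuyer Credit: income exceeds €143,800 by €10,800, which is 11 full-or-partial €1,000 increments; reduction = 11 × €200 = €2,200, leaving €300.
Health Coverage Credit: €154,600 is at or below the €187,800 threshold, so the full €1,900 applies.
Caregiver Credit: €154,600 is below the €155,000 cutoff, so the full €725 applies.
Total: €300 + €1,900 + €725 = €2,925.

€2,925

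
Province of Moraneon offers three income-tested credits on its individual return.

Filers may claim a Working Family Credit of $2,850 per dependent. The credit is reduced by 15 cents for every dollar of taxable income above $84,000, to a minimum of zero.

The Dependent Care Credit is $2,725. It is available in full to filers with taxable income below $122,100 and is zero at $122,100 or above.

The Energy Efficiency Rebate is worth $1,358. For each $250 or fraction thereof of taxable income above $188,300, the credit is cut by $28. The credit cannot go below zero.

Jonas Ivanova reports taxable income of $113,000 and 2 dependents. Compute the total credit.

Working Family Credit: base = 2 × $2,850 = $5,700. 15% of the $29,000 excess over $84,000 is $4,350; credit = $5,700 − $4,350 = $1,350.
Dependent Care Credit: $113,000 is below the $122,100 cutoff, so the full $2,725 applies.
Energy Efficiency Rebate: $113,000 is at or below the $188,300 threshold, so the full $1,358 applies.
Total: $1,350 + $2,725 + $1,358 = $5,433.

$5,433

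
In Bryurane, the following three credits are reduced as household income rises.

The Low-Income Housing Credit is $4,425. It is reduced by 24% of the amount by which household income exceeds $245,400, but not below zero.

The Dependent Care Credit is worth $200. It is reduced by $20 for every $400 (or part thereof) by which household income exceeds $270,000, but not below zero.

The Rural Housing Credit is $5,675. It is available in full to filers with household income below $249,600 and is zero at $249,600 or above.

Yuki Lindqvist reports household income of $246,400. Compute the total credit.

$10,060

Low-Income Housing Credit: 24% of the $1,000 excess over $245,400 is $240; credit = $4,425 − $240 = $4,185.
Dependent Care Credit: $246,400 is at or below the $270,000 threshold, so the full $200 applies.
Rural Housing Credit: $246,400 is below the $249,600 cutoff, so the full $5,675 applies.
Total: $4,185 + $200 + $5,675 = $10,060.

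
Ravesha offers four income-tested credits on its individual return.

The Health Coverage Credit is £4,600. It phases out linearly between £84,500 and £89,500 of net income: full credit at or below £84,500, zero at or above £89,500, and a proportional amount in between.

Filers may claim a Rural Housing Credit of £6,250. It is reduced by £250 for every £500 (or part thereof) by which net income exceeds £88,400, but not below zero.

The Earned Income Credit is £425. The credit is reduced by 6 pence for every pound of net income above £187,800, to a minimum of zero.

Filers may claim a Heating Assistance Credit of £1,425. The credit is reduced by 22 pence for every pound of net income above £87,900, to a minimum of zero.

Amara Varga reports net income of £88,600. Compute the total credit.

Health Coverage Credit: £88,600 is £4,100 into a £5,000 phase-out range, leaving 900/5,000 of the credit: £4,600 × 900/5,000 = £828.
Rural Housing Credit: income exceeds £88,400 by £200, which is 1 full-or-partial £500 increment; reduction = 1 × £250 = £250, leaving £6,000.
Earned Income Credit: £88,600 is at or below the £187,800 threshold, so the full £425 applies.
Heating Assistance Credit: 22% of the £700 excess over £87,900 is £154; credit = £1,425 − £154 = £1,271.
Total: £828 + £6,000 + £425 + £1,271 = £8,524.

£8,524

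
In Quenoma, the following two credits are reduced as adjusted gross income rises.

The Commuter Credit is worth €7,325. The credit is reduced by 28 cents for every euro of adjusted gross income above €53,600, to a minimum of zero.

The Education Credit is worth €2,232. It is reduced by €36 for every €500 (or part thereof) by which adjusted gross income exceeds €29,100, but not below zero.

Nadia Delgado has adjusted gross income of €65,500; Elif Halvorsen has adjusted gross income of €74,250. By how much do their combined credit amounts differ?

Nadia (€65,500): Commuter Credit: 28% of the €11,900 excess over €53,600 is €3,332; credit = €7,325 − €3,332 = €3,993. Education Credit: income exceeds €29,100 by €36,400 → 73 increments × €36 = €2,628 ≥ base, so the credit is €0. total €3,993 + €0 = €3,993
Elif (€74,250): Commuter Credit: 28% of the €20,650 excess over €53,600 is €5,782; credit = €7,325 − €5,782 = €1,543. Education Credit: income exceeds €29,100 by €45,150 → 91 increments × €36 = €3,276 ≥ base, so the credit is €0. total €1,543 + €0 = €1,543
Difference: |€3,993 − €1,543| = €2,450.

€2,450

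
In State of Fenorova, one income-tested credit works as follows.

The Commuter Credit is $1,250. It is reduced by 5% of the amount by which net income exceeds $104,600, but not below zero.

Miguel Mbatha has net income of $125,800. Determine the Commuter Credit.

$190

Commuter Credit: 5% of the $21,200 excess over $104,600 is $1,060; credit = $1,250 − $1,060 = $190.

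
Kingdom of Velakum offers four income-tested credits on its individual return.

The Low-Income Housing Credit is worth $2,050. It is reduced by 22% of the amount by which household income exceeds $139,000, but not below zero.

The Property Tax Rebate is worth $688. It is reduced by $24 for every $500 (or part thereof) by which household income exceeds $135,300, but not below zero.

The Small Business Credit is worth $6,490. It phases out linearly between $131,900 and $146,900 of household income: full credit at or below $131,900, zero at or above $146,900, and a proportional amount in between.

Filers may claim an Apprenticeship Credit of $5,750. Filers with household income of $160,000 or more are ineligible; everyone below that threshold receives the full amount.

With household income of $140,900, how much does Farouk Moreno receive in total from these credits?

Low-Income Housing Credit: 22% of the $1,900 excess over $139,000 is $418; credit = $2,050 − $418 = $1,632.
Property Tax Rebate: income exceeds $135,300 by $5,600, which is 12 full-or-partial $500 increments; reduction = 12 × $24 = $288, leaving $400.
Small Business Credit: $140,900 is $9,000 into a $15,000 phase-out range, leaving 6,000/15,000 of the credit: $6,490 × 6,000/15,000 = $2,596.
Apprenticeship Credit: $140,900 is below the $160,000 cutoff, so the full $5,750 applies.
Total: $1,632 + $400 + $2,596 + $5,750 = $10,378.

$10,378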